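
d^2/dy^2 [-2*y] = 0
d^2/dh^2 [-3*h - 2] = 0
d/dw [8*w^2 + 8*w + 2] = 16*w + 8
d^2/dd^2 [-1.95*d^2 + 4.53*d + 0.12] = -3.90000000000000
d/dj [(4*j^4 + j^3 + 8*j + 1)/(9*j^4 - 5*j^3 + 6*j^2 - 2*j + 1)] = (-29*j^6 + 48*j^5 - 234*j^4 + 56*j^3 - 30*j^2 - 12*j + 10)/(81*j^8 - 90*j^7 + 133*j^6 - 96*j^5 + 74*j^4 - 34*j^3 + 16*j^2 - 4*j + 1)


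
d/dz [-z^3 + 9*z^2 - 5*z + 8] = -3*z^2 + 18*z - 5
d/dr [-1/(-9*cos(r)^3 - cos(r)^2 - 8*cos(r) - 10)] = (27*cos(r)^2 + 2*cos(r) + 8)*sin(r)/(9*cos(r)^3 + cos(r)^2 + 8*cos(r) + 10)^2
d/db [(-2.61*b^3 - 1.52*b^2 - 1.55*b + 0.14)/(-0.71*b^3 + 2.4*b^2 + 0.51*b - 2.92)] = (-7.3432*b^4 - 4.8632*b^3 + 26.1066*b^2 + 8.2048*b + 4.4546)/(0.5041*b^6 - 3.408*b^5 + 5.0358*b^4 + 6.5944*b^3 - 13.7559*b^2 - 2.9784*b + 8.5264)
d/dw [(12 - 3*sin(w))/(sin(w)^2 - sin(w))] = 3*(cos(w) - 8/tan(w) + 4*cos(w)/sin(w)^2)/(sin(w) - 1)^2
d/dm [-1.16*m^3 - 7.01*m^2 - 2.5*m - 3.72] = -3.48*m^2 - 14.02*m - 2.5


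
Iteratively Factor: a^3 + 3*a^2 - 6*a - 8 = (a - 2)*(a^2 + 5*a + 4) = (a - 2)*(a + 4)*(a + 1)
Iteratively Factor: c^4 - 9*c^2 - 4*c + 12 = (c - 1)*(c^3 + c^2 - 8*c - 12) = (c - 1)*(c + 2)*(c^2 - c - 6) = (c - 1)*(c + 2)^2*(c - 3)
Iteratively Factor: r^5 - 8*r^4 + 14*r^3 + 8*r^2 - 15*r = (r - 1)*(r^4 - 7*r^3 + 7*r^2 + 15*r) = (r - 5)*(r - 1)*(r^3 - 2*r^2 - 3*r) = (r - 5)*(r - 1)*(r + 1)*(r^2 - 3*r) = (r - 5)*(r - 3)*(r - 1)*(r + 1)*(r)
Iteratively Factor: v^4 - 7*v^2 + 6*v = (v + 3)*(v^3 - 3*v^2 + 2*v) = v*(v + 3)*(v^2 - 3*v + 2) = v*(v - 2)*(v + 3)*(v - 1)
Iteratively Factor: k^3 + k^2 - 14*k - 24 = (k - 4)*(k^2 + 5*k + 6) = (k - 4)*(k + 3)*(k + 2)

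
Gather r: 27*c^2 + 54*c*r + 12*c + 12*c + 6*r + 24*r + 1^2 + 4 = 27*c^2 + 24*c + r*(54*c + 30) + 5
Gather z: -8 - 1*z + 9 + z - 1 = 0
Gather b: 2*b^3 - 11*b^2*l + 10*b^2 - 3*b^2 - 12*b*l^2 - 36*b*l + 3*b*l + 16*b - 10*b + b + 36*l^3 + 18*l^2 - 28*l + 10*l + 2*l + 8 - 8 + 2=2*b^3 + b^2*(7 - 11*l) + b*(-12*l^2 - 33*l + 7) + 36*l^3 + 18*l^2 - 16*l + 2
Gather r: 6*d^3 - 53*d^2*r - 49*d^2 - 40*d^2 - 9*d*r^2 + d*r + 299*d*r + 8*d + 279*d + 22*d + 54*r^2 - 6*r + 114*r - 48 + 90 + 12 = 6*d^3 - 89*d^2 + 309*d + r^2*(54 - 9*d) + r*(-53*d^2 + 300*d + 108) + 54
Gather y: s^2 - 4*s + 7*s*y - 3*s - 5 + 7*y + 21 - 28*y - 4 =s^2 - 7*s + y*(7*s - 21) + 12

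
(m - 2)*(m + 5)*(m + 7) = m^3 + 10*m^2 + 11*m - 70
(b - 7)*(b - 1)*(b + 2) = b^3 - 6*b^2 - 9*b + 14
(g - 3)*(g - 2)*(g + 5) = g^3 - 19*g + 30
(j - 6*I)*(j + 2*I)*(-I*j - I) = -I*j^3 - 4*j^2 - I*j^2 - 4*j - 12*I*j - 12*I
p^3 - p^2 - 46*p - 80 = (p - 8)*(p + 2)*(p + 5)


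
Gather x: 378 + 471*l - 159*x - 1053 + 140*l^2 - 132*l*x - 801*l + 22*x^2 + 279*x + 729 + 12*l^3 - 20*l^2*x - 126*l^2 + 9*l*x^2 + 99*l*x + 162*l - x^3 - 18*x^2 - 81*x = 12*l^3 + 14*l^2 - 168*l - x^3 + x^2*(9*l + 4) + x*(-20*l^2 - 33*l + 39) + 54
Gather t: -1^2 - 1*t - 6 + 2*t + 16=t + 9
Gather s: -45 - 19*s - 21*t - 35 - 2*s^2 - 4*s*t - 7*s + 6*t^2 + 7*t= -2*s^2 + s*(-4*t - 26) + 6*t^2 - 14*t - 80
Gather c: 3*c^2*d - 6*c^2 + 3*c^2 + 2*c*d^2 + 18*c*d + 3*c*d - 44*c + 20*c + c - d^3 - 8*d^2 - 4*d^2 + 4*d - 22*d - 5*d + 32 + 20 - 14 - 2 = c^2*(3*d - 3) + c*(2*d^2 + 21*d - 23) - d^3 - 12*d^2 - 23*d + 36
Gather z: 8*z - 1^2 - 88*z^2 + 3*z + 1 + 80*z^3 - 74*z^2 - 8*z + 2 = 80*z^3 - 162*z^2 + 3*z + 2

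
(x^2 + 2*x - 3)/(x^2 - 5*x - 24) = (x - 1)/(x - 8)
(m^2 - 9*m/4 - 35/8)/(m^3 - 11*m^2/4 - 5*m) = (m - 7/2)/(m*(m - 4))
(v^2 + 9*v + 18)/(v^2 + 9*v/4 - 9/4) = 4*(v + 6)/(4*v - 3)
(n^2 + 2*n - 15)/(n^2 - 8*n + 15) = (n + 5)/(n - 5)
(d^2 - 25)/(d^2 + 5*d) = (d - 5)/d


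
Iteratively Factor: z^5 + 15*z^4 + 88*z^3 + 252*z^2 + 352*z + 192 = (z + 4)*(z^4 + 11*z^3 + 44*z^2 + 76*z + 48) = (z + 4)^2*(z^3 + 7*z^2 + 16*z + 12) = (z + 2)*(z + 4)^2*(z^2 + 5*z + 6) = (z + 2)*(z + 3)*(z + 4)^2*(z + 2)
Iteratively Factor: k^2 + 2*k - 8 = (k - 2)*(k + 4)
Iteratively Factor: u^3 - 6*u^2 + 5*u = (u - 1)*(u^2 - 5*u) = (u - 5)*(u - 1)*(u)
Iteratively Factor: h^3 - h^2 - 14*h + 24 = (h - 2)*(h^2 + h - 12) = (h - 3)*(h - 2)*(h + 4)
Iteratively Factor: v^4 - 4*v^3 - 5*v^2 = (v)*(v^3 - 4*v^2 - 5*v) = v*(v - 5)*(v^2 + v) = v*(v - 5)*(v + 1)*(v)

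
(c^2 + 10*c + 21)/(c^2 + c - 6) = (c + 7)/(c - 2)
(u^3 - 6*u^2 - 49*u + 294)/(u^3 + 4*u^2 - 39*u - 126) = (u - 7)/(u + 3)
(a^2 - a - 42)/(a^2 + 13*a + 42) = (a - 7)/(a + 7)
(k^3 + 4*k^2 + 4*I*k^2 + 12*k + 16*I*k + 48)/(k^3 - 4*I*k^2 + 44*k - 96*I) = (k + 4)/(k - 8*I)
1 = 1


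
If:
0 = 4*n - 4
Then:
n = 1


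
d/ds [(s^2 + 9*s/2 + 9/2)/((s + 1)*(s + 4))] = (s^2 - 2*s - 9)/(2*(s^4 + 10*s^3 + 33*s^2 + 40*s + 16))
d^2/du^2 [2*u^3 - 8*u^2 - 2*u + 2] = 12*u - 16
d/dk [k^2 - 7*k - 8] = 2*k - 7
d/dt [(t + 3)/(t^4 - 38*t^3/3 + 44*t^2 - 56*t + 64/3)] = 3*(-9*t^3 + 22*t^2 + 254*t - 284)/(9*t^7 - 210*t^6 + 1816*t^5 - 7408*t^4 + 15760*t^3 - 17696*t^2 + 9728*t - 2048)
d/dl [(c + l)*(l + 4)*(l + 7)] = 2*c*l + 11*c + 3*l^2 + 22*l + 28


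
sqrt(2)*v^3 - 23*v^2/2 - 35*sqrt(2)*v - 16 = (v - 8*sqrt(2))*(v + 2*sqrt(2))*(sqrt(2)*v + 1/2)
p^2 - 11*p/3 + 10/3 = (p - 2)*(p - 5/3)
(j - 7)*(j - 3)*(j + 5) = j^3 - 5*j^2 - 29*j + 105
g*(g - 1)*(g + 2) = g^3 + g^2 - 2*g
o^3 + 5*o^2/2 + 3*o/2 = o*(o + 1)*(o + 3/2)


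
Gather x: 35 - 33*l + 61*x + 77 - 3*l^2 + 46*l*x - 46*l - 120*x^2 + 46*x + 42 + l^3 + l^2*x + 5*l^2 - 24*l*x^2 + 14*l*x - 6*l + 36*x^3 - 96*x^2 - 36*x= l^3 + 2*l^2 - 85*l + 36*x^3 + x^2*(-24*l - 216) + x*(l^2 + 60*l + 71) + 154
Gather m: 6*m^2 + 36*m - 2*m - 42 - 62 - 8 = 6*m^2 + 34*m - 112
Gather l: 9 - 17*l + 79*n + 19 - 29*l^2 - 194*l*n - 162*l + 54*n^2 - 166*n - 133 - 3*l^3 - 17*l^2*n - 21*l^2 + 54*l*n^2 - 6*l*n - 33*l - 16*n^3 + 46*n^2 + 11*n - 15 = -3*l^3 + l^2*(-17*n - 50) + l*(54*n^2 - 200*n - 212) - 16*n^3 + 100*n^2 - 76*n - 120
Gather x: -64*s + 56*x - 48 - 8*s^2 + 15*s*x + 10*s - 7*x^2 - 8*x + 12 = -8*s^2 - 54*s - 7*x^2 + x*(15*s + 48) - 36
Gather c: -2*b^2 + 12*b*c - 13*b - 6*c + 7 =-2*b^2 - 13*b + c*(12*b - 6) + 7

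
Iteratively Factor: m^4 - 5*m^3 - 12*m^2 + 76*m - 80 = (m - 5)*(m^3 - 12*m + 16) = (m - 5)*(m + 4)*(m^2 - 4*m + 4) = (m - 5)*(m - 2)*(m + 4)*(m - 2)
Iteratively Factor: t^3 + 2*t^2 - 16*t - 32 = (t - 4)*(t^2 + 6*t + 8) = (t - 4)*(t + 2)*(t + 4)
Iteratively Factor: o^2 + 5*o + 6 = (o + 3)*(o + 2)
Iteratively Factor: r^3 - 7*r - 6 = (r - 3)*(r^2 + 3*r + 2) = (r - 3)*(r + 1)*(r + 2)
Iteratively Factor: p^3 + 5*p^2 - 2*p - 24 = (p - 2)*(p^2 + 7*p + 12) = (p - 2)*(p + 4)*(p + 3)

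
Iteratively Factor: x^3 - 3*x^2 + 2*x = (x - 2)*(x^2 - x) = x*(x - 2)*(x - 1)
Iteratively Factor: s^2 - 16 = (s + 4)*(s - 4)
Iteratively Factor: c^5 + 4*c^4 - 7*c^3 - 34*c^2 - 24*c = (c + 2)*(c^4 + 2*c^3 - 11*c^2 - 12*c) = (c + 1)*(c + 2)*(c^3 + c^2 - 12*c) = c*(c + 1)*(c + 2)*(c^2 + c - 12) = c*(c - 3)*(c + 1)*(c + 2)*(c + 4)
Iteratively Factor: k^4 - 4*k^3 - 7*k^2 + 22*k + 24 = (k - 4)*(k^3 - 7*k - 6) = (k - 4)*(k + 1)*(k^2 - k - 6) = (k - 4)*(k + 1)*(k + 2)*(k - 3)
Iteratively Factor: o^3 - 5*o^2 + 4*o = (o - 4)*(o^2 - o) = o*(o - 4)*(o - 1)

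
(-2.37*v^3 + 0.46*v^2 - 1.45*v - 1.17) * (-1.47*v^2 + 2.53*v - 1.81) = 3.4839*v^5 - 6.6723*v^4 + 7.585*v^3 - 2.7812*v^2 - 0.3356*v + 2.1177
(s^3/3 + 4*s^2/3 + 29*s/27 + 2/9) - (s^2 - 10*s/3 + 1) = s^3/3 + s^2/3 + 119*s/27 - 7/9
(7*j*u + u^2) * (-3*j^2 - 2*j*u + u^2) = -21*j^3*u - 17*j^2*u^2 + 5*j*u^3 + u^4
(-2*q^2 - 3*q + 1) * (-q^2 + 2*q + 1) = 2*q^4 - q^3 - 9*q^2 - q + 1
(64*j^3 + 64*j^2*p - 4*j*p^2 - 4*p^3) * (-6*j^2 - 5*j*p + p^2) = -384*j^5 - 704*j^4*p - 232*j^3*p^2 + 108*j^2*p^3 + 16*j*p^4 - 4*p^5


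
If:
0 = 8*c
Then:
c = 0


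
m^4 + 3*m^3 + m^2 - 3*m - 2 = (m - 1)*(m + 1)^2*(m + 2)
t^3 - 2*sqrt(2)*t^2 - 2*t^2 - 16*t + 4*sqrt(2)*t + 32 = (t - 2)*(t - 4*sqrt(2))*(t + 2*sqrt(2))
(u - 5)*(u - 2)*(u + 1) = u^3 - 6*u^2 + 3*u + 10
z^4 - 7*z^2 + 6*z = z*(z - 2)*(z - 1)*(z + 3)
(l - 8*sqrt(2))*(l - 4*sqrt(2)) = l^2 - 12*sqrt(2)*l + 64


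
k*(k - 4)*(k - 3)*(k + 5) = k^4 - 2*k^3 - 23*k^2 + 60*k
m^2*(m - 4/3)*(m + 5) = m^4 + 11*m^3/3 - 20*m^2/3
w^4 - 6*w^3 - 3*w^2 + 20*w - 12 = (w - 6)*(w - 1)^2*(w + 2)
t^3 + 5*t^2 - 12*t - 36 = (t - 3)*(t + 2)*(t + 6)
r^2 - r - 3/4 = (r - 3/2)*(r + 1/2)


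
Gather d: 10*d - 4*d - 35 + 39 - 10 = 6*d - 6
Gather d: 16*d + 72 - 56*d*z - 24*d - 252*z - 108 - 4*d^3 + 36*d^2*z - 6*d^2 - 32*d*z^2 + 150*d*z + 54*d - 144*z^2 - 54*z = -4*d^3 + d^2*(36*z - 6) + d*(-32*z^2 + 94*z + 46) - 144*z^2 - 306*z - 36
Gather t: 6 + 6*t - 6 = 6*t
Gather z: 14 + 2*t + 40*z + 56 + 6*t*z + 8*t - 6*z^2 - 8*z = 10*t - 6*z^2 + z*(6*t + 32) + 70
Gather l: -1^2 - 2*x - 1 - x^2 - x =-x^2 - 3*x - 2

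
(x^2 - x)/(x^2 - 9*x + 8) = x/(x - 8)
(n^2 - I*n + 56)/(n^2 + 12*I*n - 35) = (n - 8*I)/(n + 5*I)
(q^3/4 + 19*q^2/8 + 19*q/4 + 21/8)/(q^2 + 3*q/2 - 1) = (2*q^3 + 19*q^2 + 38*q + 21)/(4*(2*q^2 + 3*q - 2))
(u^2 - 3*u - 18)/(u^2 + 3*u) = (u - 6)/u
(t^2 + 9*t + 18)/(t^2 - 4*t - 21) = (t + 6)/(t - 7)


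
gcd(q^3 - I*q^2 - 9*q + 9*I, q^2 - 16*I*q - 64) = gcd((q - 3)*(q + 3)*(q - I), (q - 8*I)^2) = 1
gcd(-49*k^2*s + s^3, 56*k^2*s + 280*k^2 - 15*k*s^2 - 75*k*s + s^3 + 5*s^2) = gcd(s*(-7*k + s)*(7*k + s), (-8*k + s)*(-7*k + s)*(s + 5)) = -7*k + s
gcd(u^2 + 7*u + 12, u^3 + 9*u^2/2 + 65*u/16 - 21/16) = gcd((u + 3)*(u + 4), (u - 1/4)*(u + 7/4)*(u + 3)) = u + 3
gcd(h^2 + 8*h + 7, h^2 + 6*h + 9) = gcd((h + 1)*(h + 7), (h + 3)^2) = 1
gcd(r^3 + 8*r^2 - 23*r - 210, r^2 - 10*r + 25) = r - 5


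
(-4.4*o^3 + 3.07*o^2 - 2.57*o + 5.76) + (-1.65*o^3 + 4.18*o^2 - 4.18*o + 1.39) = -6.05*o^3 + 7.25*o^2 - 6.75*o + 7.15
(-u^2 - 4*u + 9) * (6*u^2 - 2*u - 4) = -6*u^4 - 22*u^3 + 66*u^2 - 2*u - 36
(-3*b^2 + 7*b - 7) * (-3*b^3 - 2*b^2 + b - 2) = 9*b^5 - 15*b^4 + 4*b^3 + 27*b^2 - 21*b + 14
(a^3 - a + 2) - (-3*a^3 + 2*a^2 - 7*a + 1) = 4*a^3 - 2*a^2 + 6*a + 1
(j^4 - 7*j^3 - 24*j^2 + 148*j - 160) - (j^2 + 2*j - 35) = j^4 - 7*j^3 - 25*j^2 + 146*j - 125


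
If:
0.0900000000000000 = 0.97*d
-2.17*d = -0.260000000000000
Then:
No Solution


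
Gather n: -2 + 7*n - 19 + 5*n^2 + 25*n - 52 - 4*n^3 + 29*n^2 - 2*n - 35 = -4*n^3 + 34*n^2 + 30*n - 108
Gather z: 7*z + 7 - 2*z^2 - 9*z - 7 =-2*z^2 - 2*z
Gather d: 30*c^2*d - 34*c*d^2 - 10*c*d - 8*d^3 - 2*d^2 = -8*d^3 + d^2*(-34*c - 2) + d*(30*c^2 - 10*c)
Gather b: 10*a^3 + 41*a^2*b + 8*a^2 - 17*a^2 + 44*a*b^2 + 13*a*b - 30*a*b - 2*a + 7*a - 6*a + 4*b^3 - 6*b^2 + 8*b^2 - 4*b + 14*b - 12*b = 10*a^3 - 9*a^2 - a + 4*b^3 + b^2*(44*a + 2) + b*(41*a^2 - 17*a - 2)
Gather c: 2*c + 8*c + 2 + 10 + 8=10*c + 20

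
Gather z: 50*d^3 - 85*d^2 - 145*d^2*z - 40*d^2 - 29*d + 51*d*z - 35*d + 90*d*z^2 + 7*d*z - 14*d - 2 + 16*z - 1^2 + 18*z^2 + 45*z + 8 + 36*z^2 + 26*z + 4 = 50*d^3 - 125*d^2 - 78*d + z^2*(90*d + 54) + z*(-145*d^2 + 58*d + 87) + 9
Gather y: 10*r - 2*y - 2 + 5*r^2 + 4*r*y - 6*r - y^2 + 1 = 5*r^2 + 4*r - y^2 + y*(4*r - 2) - 1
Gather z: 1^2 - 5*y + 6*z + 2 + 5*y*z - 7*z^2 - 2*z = -5*y - 7*z^2 + z*(5*y + 4) + 3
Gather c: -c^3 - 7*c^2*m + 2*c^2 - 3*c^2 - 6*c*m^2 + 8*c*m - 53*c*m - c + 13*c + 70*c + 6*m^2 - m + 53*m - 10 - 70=-c^3 + c^2*(-7*m - 1) + c*(-6*m^2 - 45*m + 82) + 6*m^2 + 52*m - 80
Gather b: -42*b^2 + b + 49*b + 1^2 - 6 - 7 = -42*b^2 + 50*b - 12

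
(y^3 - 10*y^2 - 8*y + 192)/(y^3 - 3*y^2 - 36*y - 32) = (y - 6)/(y + 1)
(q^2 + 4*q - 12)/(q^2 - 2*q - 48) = (q - 2)/(q - 8)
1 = 1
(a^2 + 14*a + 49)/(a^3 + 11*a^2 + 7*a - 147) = 1/(a - 3)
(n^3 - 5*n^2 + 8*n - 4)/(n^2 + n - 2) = (n^2 - 4*n + 4)/(n + 2)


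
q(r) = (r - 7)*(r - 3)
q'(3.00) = -4.00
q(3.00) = 0.00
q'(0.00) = -10.00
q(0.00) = 21.00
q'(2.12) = -5.76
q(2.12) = 4.29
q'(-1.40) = -12.80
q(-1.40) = 36.96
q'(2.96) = -4.08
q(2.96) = 0.16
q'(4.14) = -1.72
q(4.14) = -3.26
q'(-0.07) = -10.14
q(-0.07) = 21.70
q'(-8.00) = -26.00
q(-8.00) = 165.00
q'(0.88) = -8.24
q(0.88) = 12.97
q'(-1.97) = -13.94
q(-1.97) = 44.58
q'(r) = 2*r - 10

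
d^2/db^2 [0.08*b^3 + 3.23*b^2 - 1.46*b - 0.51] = 0.48*b + 6.46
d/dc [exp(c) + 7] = exp(c)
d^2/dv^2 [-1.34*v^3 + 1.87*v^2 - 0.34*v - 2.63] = 3.74 - 8.04*v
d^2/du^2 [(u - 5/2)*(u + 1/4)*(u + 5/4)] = 6*u - 2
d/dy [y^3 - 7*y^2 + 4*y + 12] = 3*y^2 - 14*y + 4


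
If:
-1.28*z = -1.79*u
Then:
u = 0.715083798882682*z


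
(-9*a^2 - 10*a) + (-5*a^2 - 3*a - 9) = -14*a^2 - 13*a - 9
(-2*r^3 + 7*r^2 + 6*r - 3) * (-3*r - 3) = 6*r^4 - 15*r^3 - 39*r^2 - 9*r + 9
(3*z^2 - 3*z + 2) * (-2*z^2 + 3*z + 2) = -6*z^4 + 15*z^3 - 7*z^2 + 4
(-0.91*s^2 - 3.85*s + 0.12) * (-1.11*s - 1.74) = 1.0101*s^3 + 5.8569*s^2 + 6.5658*s - 0.2088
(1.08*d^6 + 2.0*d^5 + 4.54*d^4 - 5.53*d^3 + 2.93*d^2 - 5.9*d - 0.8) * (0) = 0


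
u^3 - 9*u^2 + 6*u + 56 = (u - 7)*(u - 4)*(u + 2)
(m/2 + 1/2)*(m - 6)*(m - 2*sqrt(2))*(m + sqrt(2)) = m^4/2 - 5*m^3/2 - sqrt(2)*m^3/2 - 5*m^2 + 5*sqrt(2)*m^2/2 + 3*sqrt(2)*m + 10*m + 12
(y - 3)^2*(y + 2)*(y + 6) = y^4 + 2*y^3 - 27*y^2 + 108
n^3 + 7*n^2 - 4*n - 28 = (n - 2)*(n + 2)*(n + 7)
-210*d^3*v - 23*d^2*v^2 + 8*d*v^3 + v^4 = v*(-5*d + v)*(6*d + v)*(7*d + v)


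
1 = 1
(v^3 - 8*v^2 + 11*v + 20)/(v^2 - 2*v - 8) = (v^2 - 4*v - 5)/(v + 2)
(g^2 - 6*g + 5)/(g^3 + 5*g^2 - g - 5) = (g - 5)/(g^2 + 6*g + 5)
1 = 1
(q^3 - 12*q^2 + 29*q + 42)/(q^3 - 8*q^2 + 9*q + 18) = (q - 7)/(q - 3)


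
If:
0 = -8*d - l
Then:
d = -l/8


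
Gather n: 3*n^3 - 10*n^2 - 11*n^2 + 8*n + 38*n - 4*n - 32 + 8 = 3*n^3 - 21*n^2 + 42*n - 24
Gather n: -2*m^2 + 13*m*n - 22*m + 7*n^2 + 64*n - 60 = -2*m^2 - 22*m + 7*n^2 + n*(13*m + 64) - 60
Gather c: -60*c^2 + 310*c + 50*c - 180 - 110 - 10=-60*c^2 + 360*c - 300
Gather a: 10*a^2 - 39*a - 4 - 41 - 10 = 10*a^2 - 39*a - 55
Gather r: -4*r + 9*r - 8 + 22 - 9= 5*r + 5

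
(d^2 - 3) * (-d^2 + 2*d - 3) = -d^4 + 2*d^3 - 6*d + 9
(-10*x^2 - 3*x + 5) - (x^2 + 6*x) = -11*x^2 - 9*x + 5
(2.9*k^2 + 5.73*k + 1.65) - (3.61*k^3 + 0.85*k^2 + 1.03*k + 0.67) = -3.61*k^3 + 2.05*k^2 + 4.7*k + 0.98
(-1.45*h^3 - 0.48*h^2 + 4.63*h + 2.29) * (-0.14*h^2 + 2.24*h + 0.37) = 0.203*h^5 - 3.1808*h^4 - 2.2599*h^3 + 9.873*h^2 + 6.8427*h + 0.8473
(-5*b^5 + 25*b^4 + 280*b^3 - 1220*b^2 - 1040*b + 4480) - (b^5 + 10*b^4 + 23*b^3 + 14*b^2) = -6*b^5 + 15*b^4 + 257*b^3 - 1234*b^2 - 1040*b + 4480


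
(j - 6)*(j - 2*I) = j^2 - 6*j - 2*I*j + 12*I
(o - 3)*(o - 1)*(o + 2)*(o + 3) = o^4 + o^3 - 11*o^2 - 9*o + 18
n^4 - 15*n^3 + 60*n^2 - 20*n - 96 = (n - 8)*(n - 6)*(n - 2)*(n + 1)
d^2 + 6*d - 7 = (d - 1)*(d + 7)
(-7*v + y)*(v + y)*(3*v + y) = -21*v^3 - 25*v^2*y - 3*v*y^2 + y^3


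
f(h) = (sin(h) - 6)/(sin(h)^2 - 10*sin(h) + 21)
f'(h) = (-2*sin(h)*cos(h) + 10*cos(h))*(sin(h) - 6)/(sin(h)^2 - 10*sin(h) + 21)^2 + cos(h)/(sin(h)^2 - 10*sin(h) + 21)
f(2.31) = -0.37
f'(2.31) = 0.10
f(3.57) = -0.25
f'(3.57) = 0.06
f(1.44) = -0.42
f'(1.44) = -0.03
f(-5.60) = -0.36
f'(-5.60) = -0.11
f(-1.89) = -0.22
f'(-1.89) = 0.02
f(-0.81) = -0.23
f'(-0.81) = -0.04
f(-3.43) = -0.31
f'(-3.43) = 0.10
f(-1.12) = -0.22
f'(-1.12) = -0.02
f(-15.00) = -0.24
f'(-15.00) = 0.05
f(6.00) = -0.26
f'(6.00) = -0.07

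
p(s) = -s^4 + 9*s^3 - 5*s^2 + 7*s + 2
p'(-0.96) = 45.02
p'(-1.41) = 85.99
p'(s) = -4*s^3 + 27*s^2 - 10*s + 7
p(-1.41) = -46.99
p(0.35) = 4.21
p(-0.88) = -14.76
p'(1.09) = 23.00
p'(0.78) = 13.73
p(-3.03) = -399.77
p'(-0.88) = 39.43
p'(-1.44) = 89.33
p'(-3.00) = 388.00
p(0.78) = 8.32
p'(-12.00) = 10927.00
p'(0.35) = 6.64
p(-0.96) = -18.14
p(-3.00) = -388.00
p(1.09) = 13.93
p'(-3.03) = 396.46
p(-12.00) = -37090.00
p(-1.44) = -49.62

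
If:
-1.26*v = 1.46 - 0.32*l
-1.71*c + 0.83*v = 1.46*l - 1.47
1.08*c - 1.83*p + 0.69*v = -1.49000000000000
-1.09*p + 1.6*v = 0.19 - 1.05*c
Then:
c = -351.29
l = 481.28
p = -160.86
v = 121.07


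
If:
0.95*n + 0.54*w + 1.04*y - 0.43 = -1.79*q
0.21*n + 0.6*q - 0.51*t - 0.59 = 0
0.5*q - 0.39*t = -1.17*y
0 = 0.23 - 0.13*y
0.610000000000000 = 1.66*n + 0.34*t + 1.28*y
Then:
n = 6.91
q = -34.27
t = -38.62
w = 98.81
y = 1.77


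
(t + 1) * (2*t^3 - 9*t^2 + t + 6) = 2*t^4 - 7*t^3 - 8*t^2 + 7*t + 6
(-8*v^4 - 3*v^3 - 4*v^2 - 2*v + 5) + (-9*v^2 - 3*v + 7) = -8*v^4 - 3*v^3 - 13*v^2 - 5*v + 12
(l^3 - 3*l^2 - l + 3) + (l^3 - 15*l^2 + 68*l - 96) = 2*l^3 - 18*l^2 + 67*l - 93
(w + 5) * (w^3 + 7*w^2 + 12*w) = w^4 + 12*w^3 + 47*w^2 + 60*w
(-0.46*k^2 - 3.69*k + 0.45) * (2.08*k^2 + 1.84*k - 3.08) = -0.9568*k^4 - 8.5216*k^3 - 4.4368*k^2 + 12.1932*k - 1.386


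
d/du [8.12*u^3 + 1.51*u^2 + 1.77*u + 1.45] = 24.36*u^2 + 3.02*u + 1.77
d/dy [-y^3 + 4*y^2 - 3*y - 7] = -3*y^2 + 8*y - 3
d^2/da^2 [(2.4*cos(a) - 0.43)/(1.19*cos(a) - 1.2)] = (2.818277*sin(a)^2 - 2.84196*cos(a) + 2.818277)/(1.685159*cos(a)^3 - 5.09796*cos(a)^2 + 5.1408*cos(a) - 1.728)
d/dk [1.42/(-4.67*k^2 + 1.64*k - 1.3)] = (13.2628*k - 2.3288)/(4.67*k^2 - 1.64*k + 1.3)^2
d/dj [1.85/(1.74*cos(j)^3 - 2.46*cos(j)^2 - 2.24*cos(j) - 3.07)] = (9.657*cos(j)^2 - 9.102*cos(j) - 4.144)*sin(j)/(-1.74*cos(j)^3 + 2.46*cos(j)^2 + 2.24*cos(j) + 3.07)^2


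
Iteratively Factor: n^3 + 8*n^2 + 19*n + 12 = (n + 1)*(n^2 + 7*n + 12) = (n + 1)*(n + 3)*(n + 4)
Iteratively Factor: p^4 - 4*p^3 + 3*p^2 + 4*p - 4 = (p - 1)*(p^3 - 3*p^2 + 4) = (p - 2)*(p - 1)*(p^2 - p - 2) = (p - 2)*(p - 1)*(p + 1)*(p - 2)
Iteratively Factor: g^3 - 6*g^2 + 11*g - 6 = (g - 2)*(g^2 - 4*g + 3) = (g - 3)*(g - 2)*(g - 1)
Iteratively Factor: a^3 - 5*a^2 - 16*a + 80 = (a - 4)*(a^2 - a - 20) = (a - 4)*(a + 4)*(a - 5)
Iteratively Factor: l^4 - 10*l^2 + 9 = (l - 3)*(l^3 + 3*l^2 - l - 3) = (l - 3)*(l + 1)*(l^2 + 2*l - 3) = (l - 3)*(l - 1)*(l + 1)*(l + 3)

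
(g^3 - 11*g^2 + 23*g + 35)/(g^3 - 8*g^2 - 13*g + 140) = (g + 1)/(g + 4)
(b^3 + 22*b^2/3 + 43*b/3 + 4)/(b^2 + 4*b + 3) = (3*b^2 + 13*b + 4)/(3*(b + 1))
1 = 1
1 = 1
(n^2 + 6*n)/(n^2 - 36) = n/(n - 6)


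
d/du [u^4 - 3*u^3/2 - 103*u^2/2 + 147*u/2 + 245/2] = 4*u^3 - 9*u^2/2 - 103*u + 147/2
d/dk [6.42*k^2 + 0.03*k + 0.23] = 12.84*k + 0.03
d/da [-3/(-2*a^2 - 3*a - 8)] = 3*(-4*a - 3)/(2*a^2 + 3*a + 8)^2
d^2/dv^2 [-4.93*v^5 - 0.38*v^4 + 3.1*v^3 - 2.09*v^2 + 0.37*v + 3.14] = -98.6*v^3 - 4.56*v^2 + 18.6*v - 4.18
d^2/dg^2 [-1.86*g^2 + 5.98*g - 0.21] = -3.72000000000000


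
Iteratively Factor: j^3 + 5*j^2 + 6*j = (j + 2)*(j^2 + 3*j) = j*(j + 2)*(j + 3)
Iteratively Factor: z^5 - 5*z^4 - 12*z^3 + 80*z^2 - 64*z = (z - 4)*(z^4 - z^3 - 16*z^2 + 16*z) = (z - 4)^2*(z^3 + 3*z^2 - 4*z) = (z - 4)^2*(z + 4)*(z^2 - z) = z*(z - 4)^2*(z + 4)*(z - 1)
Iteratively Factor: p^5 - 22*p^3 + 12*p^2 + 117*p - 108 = (p - 3)*(p^4 + 3*p^3 - 13*p^2 - 27*p + 36) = (p - 3)*(p - 1)*(p^3 + 4*p^2 - 9*p - 36) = (p - 3)^2*(p - 1)*(p^2 + 7*p + 12) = (p - 3)^2*(p - 1)*(p + 3)*(p + 4)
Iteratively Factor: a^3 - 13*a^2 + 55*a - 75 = (a - 5)*(a^2 - 8*a + 15) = (a - 5)*(a - 3)*(a - 5)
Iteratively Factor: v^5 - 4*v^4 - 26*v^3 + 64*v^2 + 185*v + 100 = (v - 5)*(v^4 + v^3 - 21*v^2 - 41*v - 20) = (v - 5)*(v + 1)*(v^3 - 21*v - 20) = (v - 5)*(v + 1)^2*(v^2 - v - 20) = (v - 5)^2*(v + 1)^2*(v + 4)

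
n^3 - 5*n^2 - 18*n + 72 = (n - 6)*(n - 3)*(n + 4)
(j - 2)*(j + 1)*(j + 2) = j^3 + j^2 - 4*j - 4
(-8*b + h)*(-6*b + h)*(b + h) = 48*b^3 + 34*b^2*h - 13*b*h^2 + h^3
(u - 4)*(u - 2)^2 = u^3 - 8*u^2 + 20*u - 16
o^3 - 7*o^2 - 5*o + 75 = (o - 5)^2*(o + 3)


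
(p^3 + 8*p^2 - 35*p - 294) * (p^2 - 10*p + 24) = p^5 - 2*p^4 - 91*p^3 + 248*p^2 + 2100*p - 7056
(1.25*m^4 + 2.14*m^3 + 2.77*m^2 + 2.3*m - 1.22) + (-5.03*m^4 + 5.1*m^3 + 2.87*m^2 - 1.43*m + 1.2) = -3.78*m^4 + 7.24*m^3 + 5.64*m^2 + 0.87*m - 0.02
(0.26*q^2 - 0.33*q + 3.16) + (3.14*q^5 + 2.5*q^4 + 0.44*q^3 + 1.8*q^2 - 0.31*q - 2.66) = 3.14*q^5 + 2.5*q^4 + 0.44*q^3 + 2.06*q^2 - 0.64*q + 0.5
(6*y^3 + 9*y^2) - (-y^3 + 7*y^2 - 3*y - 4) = 7*y^3 + 2*y^2 + 3*y + 4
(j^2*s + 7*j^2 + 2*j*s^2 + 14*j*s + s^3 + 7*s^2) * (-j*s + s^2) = -j^3*s^2 - 7*j^3*s - j^2*s^3 - 7*j^2*s^2 + j*s^4 + 7*j*s^3 + s^5 + 7*s^4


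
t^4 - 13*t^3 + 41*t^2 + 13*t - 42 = (t - 7)*(t - 6)*(t - 1)*(t + 1)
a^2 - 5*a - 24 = (a - 8)*(a + 3)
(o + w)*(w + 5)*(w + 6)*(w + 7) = o*w^3 + 18*o*w^2 + 107*o*w + 210*o + w^4 + 18*w^3 + 107*w^2 + 210*w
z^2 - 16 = (z - 4)*(z + 4)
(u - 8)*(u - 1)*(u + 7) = u^3 - 2*u^2 - 55*u + 56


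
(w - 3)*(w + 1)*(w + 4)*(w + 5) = w^4 + 7*w^3 - w^2 - 67*w - 60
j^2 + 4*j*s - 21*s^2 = (j - 3*s)*(j + 7*s)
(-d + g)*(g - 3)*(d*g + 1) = -d^2*g^2 + 3*d^2*g + d*g^3 - 3*d*g^2 - d*g + 3*d + g^2 - 3*g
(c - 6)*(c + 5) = c^2 - c - 30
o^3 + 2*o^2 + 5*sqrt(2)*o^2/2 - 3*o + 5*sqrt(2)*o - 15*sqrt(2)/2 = (o - 1)*(o + 3)*(o + 5*sqrt(2)/2)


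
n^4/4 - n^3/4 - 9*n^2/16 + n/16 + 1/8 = (n/2 + 1/4)*(n/2 + 1/2)*(n - 2)*(n - 1/2)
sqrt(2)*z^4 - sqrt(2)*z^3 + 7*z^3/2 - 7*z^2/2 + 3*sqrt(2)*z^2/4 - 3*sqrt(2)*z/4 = z*(z - 1)*(z + 3*sqrt(2)/2)*(sqrt(2)*z + 1/2)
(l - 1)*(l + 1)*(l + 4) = l^3 + 4*l^2 - l - 4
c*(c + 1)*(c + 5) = c^3 + 6*c^2 + 5*c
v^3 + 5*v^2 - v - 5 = (v - 1)*(v + 1)*(v + 5)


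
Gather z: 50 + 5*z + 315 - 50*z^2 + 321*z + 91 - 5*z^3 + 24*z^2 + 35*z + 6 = -5*z^3 - 26*z^2 + 361*z + 462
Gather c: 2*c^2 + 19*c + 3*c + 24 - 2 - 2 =2*c^2 + 22*c + 20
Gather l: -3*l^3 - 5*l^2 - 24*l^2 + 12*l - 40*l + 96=-3*l^3 - 29*l^2 - 28*l + 96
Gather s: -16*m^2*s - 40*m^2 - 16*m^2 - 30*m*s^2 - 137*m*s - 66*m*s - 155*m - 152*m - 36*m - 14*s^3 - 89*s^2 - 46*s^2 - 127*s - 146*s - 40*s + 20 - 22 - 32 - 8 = -56*m^2 - 343*m - 14*s^3 + s^2*(-30*m - 135) + s*(-16*m^2 - 203*m - 313) - 42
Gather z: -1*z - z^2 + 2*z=-z^2 + z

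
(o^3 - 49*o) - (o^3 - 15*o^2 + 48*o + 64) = 15*o^2 - 97*o - 64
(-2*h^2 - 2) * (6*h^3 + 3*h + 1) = -12*h^5 - 18*h^3 - 2*h^2 - 6*h - 2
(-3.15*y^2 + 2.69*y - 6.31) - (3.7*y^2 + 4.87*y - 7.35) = -6.85*y^2 - 2.18*y + 1.04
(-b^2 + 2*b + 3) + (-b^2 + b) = -2*b^2 + 3*b + 3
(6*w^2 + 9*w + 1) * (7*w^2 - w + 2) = 42*w^4 + 57*w^3 + 10*w^2 + 17*w + 2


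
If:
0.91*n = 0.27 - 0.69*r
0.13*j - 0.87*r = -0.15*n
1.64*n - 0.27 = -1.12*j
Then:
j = -0.17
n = 0.28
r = 0.02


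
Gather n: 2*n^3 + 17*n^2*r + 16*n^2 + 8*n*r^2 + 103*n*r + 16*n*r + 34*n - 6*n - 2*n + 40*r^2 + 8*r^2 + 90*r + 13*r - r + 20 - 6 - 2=2*n^3 + n^2*(17*r + 16) + n*(8*r^2 + 119*r + 26) + 48*r^2 + 102*r + 12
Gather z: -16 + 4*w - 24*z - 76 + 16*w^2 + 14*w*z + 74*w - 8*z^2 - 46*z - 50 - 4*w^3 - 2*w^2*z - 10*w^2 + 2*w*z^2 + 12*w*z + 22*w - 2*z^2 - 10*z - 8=-4*w^3 + 6*w^2 + 100*w + z^2*(2*w - 10) + z*(-2*w^2 + 26*w - 80) - 150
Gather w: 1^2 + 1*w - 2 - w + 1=0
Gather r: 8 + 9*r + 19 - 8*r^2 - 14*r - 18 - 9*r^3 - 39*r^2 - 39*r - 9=-9*r^3 - 47*r^2 - 44*r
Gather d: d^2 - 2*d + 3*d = d^2 + d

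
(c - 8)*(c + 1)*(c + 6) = c^3 - c^2 - 50*c - 48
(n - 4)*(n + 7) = n^2 + 3*n - 28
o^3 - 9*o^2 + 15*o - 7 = (o - 7)*(o - 1)^2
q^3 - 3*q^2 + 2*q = q*(q - 2)*(q - 1)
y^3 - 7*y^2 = y^2*(y - 7)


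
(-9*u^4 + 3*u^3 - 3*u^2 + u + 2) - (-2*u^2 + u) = -9*u^4 + 3*u^3 - u^2 + 2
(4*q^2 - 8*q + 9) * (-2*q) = -8*q^3 + 16*q^2 - 18*q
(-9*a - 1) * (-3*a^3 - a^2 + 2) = 27*a^4 + 12*a^3 + a^2 - 18*a - 2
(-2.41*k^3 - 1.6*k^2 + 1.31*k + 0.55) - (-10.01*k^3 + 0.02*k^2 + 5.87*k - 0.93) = 7.6*k^3 - 1.62*k^2 - 4.56*k + 1.48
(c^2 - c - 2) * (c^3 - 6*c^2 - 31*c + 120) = c^5 - 7*c^4 - 27*c^3 + 163*c^2 - 58*c - 240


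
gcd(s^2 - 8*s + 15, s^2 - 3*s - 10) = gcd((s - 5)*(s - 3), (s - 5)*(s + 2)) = s - 5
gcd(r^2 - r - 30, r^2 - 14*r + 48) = r - 6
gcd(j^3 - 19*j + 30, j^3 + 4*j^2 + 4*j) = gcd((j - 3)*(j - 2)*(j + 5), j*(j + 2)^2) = 1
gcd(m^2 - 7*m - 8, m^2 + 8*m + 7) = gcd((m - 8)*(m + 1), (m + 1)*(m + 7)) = m + 1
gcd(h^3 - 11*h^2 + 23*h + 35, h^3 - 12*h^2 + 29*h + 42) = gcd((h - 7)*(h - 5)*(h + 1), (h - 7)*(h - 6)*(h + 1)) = h^2 - 6*h - 7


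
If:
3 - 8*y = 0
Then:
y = 3/8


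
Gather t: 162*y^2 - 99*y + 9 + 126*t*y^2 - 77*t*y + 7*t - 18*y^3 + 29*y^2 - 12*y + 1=t*(126*y^2 - 77*y + 7) - 18*y^3 + 191*y^2 - 111*y + 10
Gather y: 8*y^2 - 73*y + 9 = 8*y^2 - 73*y + 9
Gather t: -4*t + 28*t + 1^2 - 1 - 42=24*t - 42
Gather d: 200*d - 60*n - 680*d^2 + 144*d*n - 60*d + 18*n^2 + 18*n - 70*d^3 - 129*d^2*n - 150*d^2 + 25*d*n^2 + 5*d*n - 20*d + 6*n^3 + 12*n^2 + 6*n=-70*d^3 + d^2*(-129*n - 830) + d*(25*n^2 + 149*n + 120) + 6*n^3 + 30*n^2 - 36*n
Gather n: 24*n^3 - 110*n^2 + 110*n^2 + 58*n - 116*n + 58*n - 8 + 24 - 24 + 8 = 24*n^3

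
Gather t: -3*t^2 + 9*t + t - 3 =-3*t^2 + 10*t - 3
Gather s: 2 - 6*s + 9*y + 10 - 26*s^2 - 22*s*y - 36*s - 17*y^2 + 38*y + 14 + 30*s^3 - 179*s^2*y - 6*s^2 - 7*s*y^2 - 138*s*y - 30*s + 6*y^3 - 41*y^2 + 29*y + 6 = 30*s^3 + s^2*(-179*y - 32) + s*(-7*y^2 - 160*y - 72) + 6*y^3 - 58*y^2 + 76*y + 32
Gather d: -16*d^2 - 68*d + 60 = -16*d^2 - 68*d + 60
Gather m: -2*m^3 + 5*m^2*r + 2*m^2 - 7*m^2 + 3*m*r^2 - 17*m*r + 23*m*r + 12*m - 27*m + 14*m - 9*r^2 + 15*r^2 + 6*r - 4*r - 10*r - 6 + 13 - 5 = -2*m^3 + m^2*(5*r - 5) + m*(3*r^2 + 6*r - 1) + 6*r^2 - 8*r + 2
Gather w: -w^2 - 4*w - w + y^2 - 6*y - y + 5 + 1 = -w^2 - 5*w + y^2 - 7*y + 6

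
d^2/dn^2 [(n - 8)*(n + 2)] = 2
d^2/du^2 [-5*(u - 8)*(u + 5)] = -10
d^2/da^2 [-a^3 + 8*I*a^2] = -6*a + 16*I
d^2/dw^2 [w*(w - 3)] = 2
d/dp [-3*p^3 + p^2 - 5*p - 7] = -9*p^2 + 2*p - 5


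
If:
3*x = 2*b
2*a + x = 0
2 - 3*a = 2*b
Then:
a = -2/3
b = 2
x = 4/3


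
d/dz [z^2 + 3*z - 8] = 2*z + 3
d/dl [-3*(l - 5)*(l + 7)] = -6*l - 6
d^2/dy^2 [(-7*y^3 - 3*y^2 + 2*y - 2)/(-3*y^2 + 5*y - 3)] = 2*(139*y^3 - 342*y^2 + 153*y + 29)/(27*y^6 - 135*y^5 + 306*y^4 - 395*y^3 + 306*y^2 - 135*y + 27)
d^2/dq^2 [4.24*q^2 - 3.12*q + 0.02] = 8.48000000000000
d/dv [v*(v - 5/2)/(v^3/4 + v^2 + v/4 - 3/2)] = 4*(-v^4 + 5*v^3 + 11*v^2 - 12*v + 15)/(v^6 + 8*v^5 + 18*v^4 - 4*v^3 - 47*v^2 - 12*v + 36)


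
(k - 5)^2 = k^2 - 10*k + 25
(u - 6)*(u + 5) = u^2 - u - 30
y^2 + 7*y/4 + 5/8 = (y + 1/2)*(y + 5/4)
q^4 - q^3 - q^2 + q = q*(q - 1)^2*(q + 1)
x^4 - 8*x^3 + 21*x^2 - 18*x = x*(x - 3)^2*(x - 2)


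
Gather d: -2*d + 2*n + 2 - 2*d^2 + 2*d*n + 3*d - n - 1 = -2*d^2 + d*(2*n + 1) + n + 1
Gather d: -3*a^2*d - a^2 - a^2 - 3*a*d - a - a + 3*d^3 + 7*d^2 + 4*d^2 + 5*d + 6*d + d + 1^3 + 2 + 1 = -2*a^2 - 2*a + 3*d^3 + 11*d^2 + d*(-3*a^2 - 3*a + 12) + 4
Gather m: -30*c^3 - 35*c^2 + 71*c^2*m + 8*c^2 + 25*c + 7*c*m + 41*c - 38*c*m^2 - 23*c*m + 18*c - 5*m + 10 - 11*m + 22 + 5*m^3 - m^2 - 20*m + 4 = -30*c^3 - 27*c^2 + 84*c + 5*m^3 + m^2*(-38*c - 1) + m*(71*c^2 - 16*c - 36) + 36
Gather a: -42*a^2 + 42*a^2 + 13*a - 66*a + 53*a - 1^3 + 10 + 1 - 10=0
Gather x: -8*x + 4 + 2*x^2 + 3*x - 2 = 2*x^2 - 5*x + 2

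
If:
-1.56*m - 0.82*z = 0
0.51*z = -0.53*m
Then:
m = 0.00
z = 0.00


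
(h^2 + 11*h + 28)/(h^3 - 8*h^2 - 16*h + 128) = (h + 7)/(h^2 - 12*h + 32)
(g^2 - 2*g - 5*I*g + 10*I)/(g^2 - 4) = (g - 5*I)/(g + 2)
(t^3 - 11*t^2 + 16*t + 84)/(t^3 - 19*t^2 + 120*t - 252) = (t + 2)/(t - 6)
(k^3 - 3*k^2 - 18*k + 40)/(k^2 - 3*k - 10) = (k^2 + 2*k - 8)/(k + 2)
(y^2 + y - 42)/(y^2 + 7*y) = (y - 6)/y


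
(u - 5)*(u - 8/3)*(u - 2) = u^3 - 29*u^2/3 + 86*u/3 - 80/3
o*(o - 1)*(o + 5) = o^3 + 4*o^2 - 5*o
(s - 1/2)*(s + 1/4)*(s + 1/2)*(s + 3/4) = s^4 + s^3 - s^2/16 - s/4 - 3/64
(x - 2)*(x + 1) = x^2 - x - 2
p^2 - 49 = (p - 7)*(p + 7)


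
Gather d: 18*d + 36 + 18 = 18*d + 54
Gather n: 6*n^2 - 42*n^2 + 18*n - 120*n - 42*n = -36*n^2 - 144*n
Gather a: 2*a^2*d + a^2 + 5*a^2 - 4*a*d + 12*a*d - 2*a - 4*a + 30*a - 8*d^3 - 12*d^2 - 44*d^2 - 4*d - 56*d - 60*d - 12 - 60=a^2*(2*d + 6) + a*(8*d + 24) - 8*d^3 - 56*d^2 - 120*d - 72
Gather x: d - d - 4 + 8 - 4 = 0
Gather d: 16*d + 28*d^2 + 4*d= 28*d^2 + 20*d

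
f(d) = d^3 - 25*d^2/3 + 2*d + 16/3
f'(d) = 3*d^2 - 50*d/3 + 2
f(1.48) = -6.72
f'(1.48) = -16.10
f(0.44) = 4.69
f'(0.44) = -4.75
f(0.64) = 3.46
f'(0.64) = -7.44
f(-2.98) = -101.09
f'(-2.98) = 78.31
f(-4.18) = -221.66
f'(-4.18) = 124.08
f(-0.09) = 5.09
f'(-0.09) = 3.52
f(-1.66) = -25.52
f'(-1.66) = 37.93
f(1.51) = -7.20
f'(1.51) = -16.33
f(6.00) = -66.67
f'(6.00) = 10.00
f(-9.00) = -1416.67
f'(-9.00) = 395.00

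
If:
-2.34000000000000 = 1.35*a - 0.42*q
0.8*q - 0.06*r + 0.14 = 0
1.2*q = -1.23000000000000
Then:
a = -2.05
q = -1.02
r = -11.33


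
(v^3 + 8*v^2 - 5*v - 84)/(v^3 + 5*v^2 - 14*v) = (v^2 + v - 12)/(v*(v - 2))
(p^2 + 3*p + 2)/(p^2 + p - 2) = (p + 1)/(p - 1)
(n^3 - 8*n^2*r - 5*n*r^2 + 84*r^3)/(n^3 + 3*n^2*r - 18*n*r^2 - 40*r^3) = (n^2 - 4*n*r - 21*r^2)/(n^2 + 7*n*r + 10*r^2)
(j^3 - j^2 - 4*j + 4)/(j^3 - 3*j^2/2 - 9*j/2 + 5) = 2*(j - 2)/(2*j - 5)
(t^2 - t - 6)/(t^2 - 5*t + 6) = (t + 2)/(t - 2)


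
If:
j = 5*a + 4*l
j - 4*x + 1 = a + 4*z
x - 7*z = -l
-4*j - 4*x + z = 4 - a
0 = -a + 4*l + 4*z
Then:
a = -35/194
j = -521/485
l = -167/3880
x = 111/3880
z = -1/485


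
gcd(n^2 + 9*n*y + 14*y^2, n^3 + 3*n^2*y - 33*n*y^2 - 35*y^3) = n + 7*y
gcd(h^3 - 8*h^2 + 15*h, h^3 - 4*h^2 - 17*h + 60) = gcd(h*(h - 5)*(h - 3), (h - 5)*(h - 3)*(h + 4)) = h^2 - 8*h + 15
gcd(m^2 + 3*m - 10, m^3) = 1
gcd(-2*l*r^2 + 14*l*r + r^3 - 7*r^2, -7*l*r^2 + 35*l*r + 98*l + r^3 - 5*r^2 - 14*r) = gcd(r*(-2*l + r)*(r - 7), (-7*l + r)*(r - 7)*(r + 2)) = r - 7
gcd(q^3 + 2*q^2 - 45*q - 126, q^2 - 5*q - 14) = q - 7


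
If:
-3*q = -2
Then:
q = 2/3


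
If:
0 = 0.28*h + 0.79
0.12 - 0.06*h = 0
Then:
No Solution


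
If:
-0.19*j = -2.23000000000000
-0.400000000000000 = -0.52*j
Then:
No Solution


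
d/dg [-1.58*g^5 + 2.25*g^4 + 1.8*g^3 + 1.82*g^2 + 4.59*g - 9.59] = -7.9*g^4 + 9.0*g^3 + 5.4*g^2 + 3.64*g + 4.59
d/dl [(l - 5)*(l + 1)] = 2*l - 4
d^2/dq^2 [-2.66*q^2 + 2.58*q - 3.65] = -5.32000000000000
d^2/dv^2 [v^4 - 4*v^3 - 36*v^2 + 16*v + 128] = 12*v^2 - 24*v - 72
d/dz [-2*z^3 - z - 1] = -6*z^2 - 1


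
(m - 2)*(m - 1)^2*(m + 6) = m^4 + 2*m^3 - 19*m^2 + 28*m - 12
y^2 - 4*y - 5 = (y - 5)*(y + 1)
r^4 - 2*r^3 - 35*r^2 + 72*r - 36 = (r - 6)*(r - 1)^2*(r + 6)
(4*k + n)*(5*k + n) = 20*k^2 + 9*k*n + n^2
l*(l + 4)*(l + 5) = l^3 + 9*l^2 + 20*l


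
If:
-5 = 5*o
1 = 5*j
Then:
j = 1/5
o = -1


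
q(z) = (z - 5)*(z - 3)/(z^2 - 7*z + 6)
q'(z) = (7 - 2*z)*(z - 5)*(z - 3)/(z^2 - 7*z + 6)^2 + (z - 5)/(z^2 - 7*z + 6) + (z - 3)/(z^2 - 7*z + 6)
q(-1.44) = 1.58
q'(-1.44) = 0.26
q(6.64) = 1.65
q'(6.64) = -1.41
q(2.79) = -0.08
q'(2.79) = 0.44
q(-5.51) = 1.19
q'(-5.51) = 0.03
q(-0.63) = 1.89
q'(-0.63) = 0.59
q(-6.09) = 1.18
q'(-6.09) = 0.03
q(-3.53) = 1.29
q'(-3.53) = 0.07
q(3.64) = 0.14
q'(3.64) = 0.12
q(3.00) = 0.00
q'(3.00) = 0.33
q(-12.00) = 1.09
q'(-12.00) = 0.01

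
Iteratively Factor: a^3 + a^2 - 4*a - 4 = (a + 1)*(a^2 - 4) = (a + 1)*(a + 2)*(a - 2)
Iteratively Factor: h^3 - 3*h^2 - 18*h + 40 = (h + 4)*(h^2 - 7*h + 10) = (h - 5)*(h + 4)*(h - 2)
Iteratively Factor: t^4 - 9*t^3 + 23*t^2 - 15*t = (t - 5)*(t^3 - 4*t^2 + 3*t) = t*(t - 5)*(t^2 - 4*t + 3) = t*(t - 5)*(t - 1)*(t - 3)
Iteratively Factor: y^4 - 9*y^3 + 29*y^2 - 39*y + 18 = (y - 2)*(y^3 - 7*y^2 + 15*y - 9) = (y - 2)*(y - 1)*(y^2 - 6*y + 9) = (y - 3)*(y - 2)*(y - 1)*(y - 3)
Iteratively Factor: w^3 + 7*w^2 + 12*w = (w + 4)*(w^2 + 3*w) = w*(w + 4)*(w + 3)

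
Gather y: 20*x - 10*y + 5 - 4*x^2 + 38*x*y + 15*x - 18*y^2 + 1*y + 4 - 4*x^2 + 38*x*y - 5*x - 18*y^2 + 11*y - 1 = -8*x^2 + 30*x - 36*y^2 + y*(76*x + 2) + 8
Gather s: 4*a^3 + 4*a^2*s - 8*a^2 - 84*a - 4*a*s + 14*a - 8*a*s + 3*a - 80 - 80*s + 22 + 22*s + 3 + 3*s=4*a^3 - 8*a^2 - 67*a + s*(4*a^2 - 12*a - 55) - 55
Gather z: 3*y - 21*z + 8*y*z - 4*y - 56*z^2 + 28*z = -y - 56*z^2 + z*(8*y + 7)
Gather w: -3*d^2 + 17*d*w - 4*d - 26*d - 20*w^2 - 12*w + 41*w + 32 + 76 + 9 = -3*d^2 - 30*d - 20*w^2 + w*(17*d + 29) + 117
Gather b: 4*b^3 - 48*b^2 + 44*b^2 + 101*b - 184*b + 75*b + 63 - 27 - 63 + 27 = 4*b^3 - 4*b^2 - 8*b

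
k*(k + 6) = k^2 + 6*k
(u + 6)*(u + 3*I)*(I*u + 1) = I*u^3 - 2*u^2 + 6*I*u^2 - 12*u + 3*I*u + 18*I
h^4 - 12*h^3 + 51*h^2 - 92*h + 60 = (h - 5)*(h - 3)*(h - 2)^2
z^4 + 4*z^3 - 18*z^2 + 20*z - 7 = (z - 1)^3*(z + 7)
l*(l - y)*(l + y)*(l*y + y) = l^4*y + l^3*y - l^2*y^3 - l*y^3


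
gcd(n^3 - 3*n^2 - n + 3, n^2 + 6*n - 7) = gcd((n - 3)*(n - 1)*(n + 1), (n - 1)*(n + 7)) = n - 1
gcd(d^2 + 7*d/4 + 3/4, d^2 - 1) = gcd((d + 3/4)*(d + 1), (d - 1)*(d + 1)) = d + 1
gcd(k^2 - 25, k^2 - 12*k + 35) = k - 5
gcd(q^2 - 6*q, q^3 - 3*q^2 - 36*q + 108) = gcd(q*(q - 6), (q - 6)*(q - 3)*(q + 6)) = q - 6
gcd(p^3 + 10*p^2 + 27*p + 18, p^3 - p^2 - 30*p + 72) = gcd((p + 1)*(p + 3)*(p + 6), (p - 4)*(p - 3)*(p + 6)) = p + 6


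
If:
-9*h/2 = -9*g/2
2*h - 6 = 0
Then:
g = 3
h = 3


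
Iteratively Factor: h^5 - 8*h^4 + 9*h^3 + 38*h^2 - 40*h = (h - 4)*(h^4 - 4*h^3 - 7*h^2 + 10*h) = (h - 5)*(h - 4)*(h^3 + h^2 - 2*h) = (h - 5)*(h - 4)*(h + 2)*(h^2 - h) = (h - 5)*(h - 4)*(h - 1)*(h + 2)*(h)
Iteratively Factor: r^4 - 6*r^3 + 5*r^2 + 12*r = (r - 4)*(r^3 - 2*r^2 - 3*r) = r*(r - 4)*(r^2 - 2*r - 3) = r*(r - 4)*(r - 3)*(r + 1)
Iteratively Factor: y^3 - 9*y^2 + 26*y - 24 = (y - 4)*(y^2 - 5*y + 6) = (y - 4)*(y - 2)*(y - 3)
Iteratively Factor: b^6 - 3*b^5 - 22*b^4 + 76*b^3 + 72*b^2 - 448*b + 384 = (b - 2)*(b^5 - b^4 - 24*b^3 + 28*b^2 + 128*b - 192) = (b - 2)*(b + 3)*(b^4 - 4*b^3 - 12*b^2 + 64*b - 64) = (b - 4)*(b - 2)*(b + 3)*(b^3 - 12*b + 16) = (b - 4)*(b - 2)^2*(b + 3)*(b^2 + 2*b - 8) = (b - 4)*(b - 2)^3*(b + 3)*(b + 4)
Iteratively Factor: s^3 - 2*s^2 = (s)*(s^2 - 2*s) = s^2*(s - 2)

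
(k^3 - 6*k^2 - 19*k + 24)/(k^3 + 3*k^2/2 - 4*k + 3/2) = 2*(k - 8)/(2*k - 1)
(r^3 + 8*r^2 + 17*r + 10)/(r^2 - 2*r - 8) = (r^2 + 6*r + 5)/(r - 4)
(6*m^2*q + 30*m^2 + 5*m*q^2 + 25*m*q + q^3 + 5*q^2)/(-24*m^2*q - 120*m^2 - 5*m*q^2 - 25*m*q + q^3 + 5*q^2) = (2*m + q)/(-8*m + q)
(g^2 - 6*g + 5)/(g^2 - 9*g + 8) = (g - 5)/(g - 8)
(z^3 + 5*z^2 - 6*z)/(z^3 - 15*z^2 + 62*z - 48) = z*(z + 6)/(z^2 - 14*z + 48)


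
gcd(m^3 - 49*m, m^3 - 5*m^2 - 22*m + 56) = m - 7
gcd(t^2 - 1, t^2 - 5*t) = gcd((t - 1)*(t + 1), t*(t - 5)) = 1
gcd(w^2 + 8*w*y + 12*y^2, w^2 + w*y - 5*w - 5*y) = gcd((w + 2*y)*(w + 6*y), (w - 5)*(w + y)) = 1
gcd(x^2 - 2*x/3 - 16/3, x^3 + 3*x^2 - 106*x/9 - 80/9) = x - 8/3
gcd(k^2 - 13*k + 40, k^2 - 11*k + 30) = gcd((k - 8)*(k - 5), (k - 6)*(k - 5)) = k - 5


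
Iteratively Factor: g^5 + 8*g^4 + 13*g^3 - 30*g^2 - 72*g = (g + 3)*(g^4 + 5*g^3 - 2*g^2 - 24*g) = (g + 3)*(g + 4)*(g^3 + g^2 - 6*g) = (g - 2)*(g + 3)*(g + 4)*(g^2 + 3*g) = g*(g - 2)*(g + 3)*(g + 4)*(g + 3)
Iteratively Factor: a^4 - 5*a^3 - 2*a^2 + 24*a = (a - 4)*(a^3 - a^2 - 6*a) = a*(a - 4)*(a^2 - a - 6) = a*(a - 4)*(a - 3)*(a + 2)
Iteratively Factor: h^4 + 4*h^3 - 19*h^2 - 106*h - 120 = (h + 4)*(h^3 - 19*h - 30) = (h + 3)*(h + 4)*(h^2 - 3*h - 10) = (h + 2)*(h + 3)*(h + 4)*(h - 5)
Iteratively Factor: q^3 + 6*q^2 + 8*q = (q)*(q^2 + 6*q + 8) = q*(q + 2)*(q + 4)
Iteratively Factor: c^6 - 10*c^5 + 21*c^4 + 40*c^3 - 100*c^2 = (c - 5)*(c^5 - 5*c^4 - 4*c^3 + 20*c^2) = c*(c - 5)*(c^4 - 5*c^3 - 4*c^2 + 20*c) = c*(c - 5)*(c - 2)*(c^3 - 3*c^2 - 10*c) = c*(c - 5)*(c - 2)*(c + 2)*(c^2 - 5*c) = c*(c - 5)^2*(c - 2)*(c + 2)*(c)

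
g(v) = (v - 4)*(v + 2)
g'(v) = 2*v - 2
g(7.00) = 27.00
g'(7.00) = 12.00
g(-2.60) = 3.96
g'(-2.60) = -7.20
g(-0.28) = -7.36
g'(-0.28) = -2.56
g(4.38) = 2.42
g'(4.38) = 6.76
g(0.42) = -8.66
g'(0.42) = -1.16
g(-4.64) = 22.81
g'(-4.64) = -11.28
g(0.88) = -8.99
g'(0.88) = -0.24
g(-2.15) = 0.92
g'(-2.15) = -6.30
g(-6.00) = 40.00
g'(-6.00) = -14.00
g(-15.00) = 247.00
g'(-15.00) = -32.00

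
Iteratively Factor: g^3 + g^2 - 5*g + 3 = (g - 1)*(g^2 + 2*g - 3) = (g - 1)*(g + 3)*(g - 1)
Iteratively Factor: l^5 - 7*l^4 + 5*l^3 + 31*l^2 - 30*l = (l + 2)*(l^4 - 9*l^3 + 23*l^2 - 15*l) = (l - 1)*(l + 2)*(l^3 - 8*l^2 + 15*l) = (l - 3)*(l - 1)*(l + 2)*(l^2 - 5*l) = (l - 5)*(l - 3)*(l - 1)*(l + 2)*(l)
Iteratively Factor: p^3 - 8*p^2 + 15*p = (p)*(p^2 - 8*p + 15) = p*(p - 5)*(p - 3)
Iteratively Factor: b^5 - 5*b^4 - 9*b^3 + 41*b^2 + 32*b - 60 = (b + 2)*(b^4 - 7*b^3 + 5*b^2 + 31*b - 30) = (b - 1)*(b + 2)*(b^3 - 6*b^2 - b + 30) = (b - 1)*(b + 2)^2*(b^2 - 8*b + 15) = (b - 5)*(b - 1)*(b + 2)^2*(b - 3)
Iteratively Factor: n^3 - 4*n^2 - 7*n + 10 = (n + 2)*(n^2 - 6*n + 5) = (n - 5)*(n + 2)*(n - 1)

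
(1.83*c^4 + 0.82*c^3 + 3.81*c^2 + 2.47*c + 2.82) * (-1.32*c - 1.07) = -2.4156*c^5 - 3.0405*c^4 - 5.9066*c^3 - 7.3371*c^2 - 6.3653*c - 3.0174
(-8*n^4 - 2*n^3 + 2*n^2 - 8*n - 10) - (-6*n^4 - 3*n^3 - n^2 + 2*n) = -2*n^4 + n^3 + 3*n^2 - 10*n - 10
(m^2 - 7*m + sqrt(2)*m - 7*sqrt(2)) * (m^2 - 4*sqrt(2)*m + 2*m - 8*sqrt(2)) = m^4 - 5*m^3 - 3*sqrt(2)*m^3 - 22*m^2 + 15*sqrt(2)*m^2 + 40*m + 42*sqrt(2)*m + 112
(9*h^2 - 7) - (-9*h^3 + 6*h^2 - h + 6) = 9*h^3 + 3*h^2 + h - 13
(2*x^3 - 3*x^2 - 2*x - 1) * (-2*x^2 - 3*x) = -4*x^5 + 13*x^3 + 8*x^2 + 3*x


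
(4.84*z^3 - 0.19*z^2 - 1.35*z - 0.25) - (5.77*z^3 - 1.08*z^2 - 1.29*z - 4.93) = -0.93*z^3 + 0.89*z^2 - 0.0600000000000001*z + 4.68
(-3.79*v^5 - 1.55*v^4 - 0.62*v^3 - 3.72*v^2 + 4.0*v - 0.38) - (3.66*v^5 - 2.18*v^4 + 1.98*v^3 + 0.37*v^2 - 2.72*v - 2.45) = -7.45*v^5 + 0.63*v^4 - 2.6*v^3 - 4.09*v^2 + 6.72*v + 2.07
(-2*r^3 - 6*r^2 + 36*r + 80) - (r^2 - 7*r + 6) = -2*r^3 - 7*r^2 + 43*r + 74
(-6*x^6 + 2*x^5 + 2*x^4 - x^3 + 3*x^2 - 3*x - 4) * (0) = 0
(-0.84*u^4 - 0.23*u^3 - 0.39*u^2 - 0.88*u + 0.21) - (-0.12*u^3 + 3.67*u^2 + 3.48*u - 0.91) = -0.84*u^4 - 0.11*u^3 - 4.06*u^2 - 4.36*u + 1.12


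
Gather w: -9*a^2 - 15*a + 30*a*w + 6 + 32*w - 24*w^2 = -9*a^2 - 15*a - 24*w^2 + w*(30*a + 32) + 6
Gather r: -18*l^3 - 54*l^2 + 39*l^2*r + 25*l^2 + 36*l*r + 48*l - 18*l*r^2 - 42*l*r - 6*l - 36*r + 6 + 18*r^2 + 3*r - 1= -18*l^3 - 29*l^2 + 42*l + r^2*(18 - 18*l) + r*(39*l^2 - 6*l - 33) + 5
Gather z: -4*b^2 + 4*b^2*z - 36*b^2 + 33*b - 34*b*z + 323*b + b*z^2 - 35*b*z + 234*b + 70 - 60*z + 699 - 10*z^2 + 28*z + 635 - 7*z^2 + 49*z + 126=-40*b^2 + 590*b + z^2*(b - 17) + z*(4*b^2 - 69*b + 17) + 1530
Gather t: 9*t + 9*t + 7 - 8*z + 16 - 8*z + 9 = 18*t - 16*z + 32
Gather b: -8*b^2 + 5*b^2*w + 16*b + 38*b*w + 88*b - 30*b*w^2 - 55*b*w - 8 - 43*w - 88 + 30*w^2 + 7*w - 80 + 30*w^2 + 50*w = b^2*(5*w - 8) + b*(-30*w^2 - 17*w + 104) + 60*w^2 + 14*w - 176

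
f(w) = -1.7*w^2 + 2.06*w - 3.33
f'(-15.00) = 53.06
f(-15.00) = -416.73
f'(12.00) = -38.74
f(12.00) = -223.41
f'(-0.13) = 2.50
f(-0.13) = -3.63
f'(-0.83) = 4.88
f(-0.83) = -6.21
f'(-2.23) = 9.64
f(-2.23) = -16.38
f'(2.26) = -5.62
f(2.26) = -7.36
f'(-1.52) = 7.23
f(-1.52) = -10.39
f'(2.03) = -4.84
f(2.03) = -6.15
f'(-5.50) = 20.76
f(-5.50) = -66.08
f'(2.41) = -6.13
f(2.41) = -8.24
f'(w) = 2.06 - 3.4*w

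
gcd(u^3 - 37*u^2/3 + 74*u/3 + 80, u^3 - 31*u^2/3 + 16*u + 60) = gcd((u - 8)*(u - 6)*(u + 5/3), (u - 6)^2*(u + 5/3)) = u^2 - 13*u/3 - 10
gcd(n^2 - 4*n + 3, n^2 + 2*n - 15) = n - 3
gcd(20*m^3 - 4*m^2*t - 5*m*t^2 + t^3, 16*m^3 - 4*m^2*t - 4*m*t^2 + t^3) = -4*m^2 + t^2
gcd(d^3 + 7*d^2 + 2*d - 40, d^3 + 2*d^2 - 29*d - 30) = 1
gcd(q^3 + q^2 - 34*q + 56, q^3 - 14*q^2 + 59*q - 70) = q - 2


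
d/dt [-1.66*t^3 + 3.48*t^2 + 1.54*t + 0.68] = -4.98*t^2 + 6.96*t + 1.54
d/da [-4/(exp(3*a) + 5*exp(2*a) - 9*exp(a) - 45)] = (12*exp(2*a) + 40*exp(a) - 36)*exp(a)/(exp(3*a) + 5*exp(2*a) - 9*exp(a) - 45)^2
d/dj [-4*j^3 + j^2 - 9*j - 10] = -12*j^2 + 2*j - 9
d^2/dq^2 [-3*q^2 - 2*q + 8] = -6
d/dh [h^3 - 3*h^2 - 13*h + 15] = 3*h^2 - 6*h - 13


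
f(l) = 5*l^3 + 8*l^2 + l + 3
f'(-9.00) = 1072.00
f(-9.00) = -3003.00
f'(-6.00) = 445.00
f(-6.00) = -795.00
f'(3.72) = 268.10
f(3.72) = 374.82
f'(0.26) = 6.17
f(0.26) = 3.89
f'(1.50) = 58.75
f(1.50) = 39.38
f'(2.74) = 157.45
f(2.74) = 168.65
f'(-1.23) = 4.01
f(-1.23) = 4.57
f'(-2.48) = 53.58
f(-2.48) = -26.54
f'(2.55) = 139.34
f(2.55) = 140.48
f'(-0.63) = -3.13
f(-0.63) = 4.29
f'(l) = 15*l^2 + 16*l + 1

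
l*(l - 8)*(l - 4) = l^3 - 12*l^2 + 32*l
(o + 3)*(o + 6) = o^2 + 9*o + 18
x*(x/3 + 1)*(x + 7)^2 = x^4/3 + 17*x^3/3 + 91*x^2/3 + 49*x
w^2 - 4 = (w - 2)*(w + 2)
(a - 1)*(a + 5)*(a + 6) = a^3 + 10*a^2 + 19*a - 30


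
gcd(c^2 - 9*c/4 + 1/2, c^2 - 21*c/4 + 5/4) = c - 1/4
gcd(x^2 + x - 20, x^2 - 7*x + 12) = x - 4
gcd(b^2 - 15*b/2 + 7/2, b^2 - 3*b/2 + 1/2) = b - 1/2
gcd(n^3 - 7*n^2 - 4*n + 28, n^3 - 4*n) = n^2 - 4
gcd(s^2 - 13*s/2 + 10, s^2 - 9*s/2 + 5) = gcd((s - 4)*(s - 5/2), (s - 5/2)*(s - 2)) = s - 5/2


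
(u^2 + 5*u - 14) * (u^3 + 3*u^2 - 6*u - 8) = u^5 + 8*u^4 - 5*u^3 - 80*u^2 + 44*u + 112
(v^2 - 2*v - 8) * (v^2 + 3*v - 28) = v^4 + v^3 - 42*v^2 + 32*v + 224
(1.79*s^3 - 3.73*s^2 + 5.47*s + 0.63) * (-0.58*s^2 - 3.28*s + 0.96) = -1.0382*s^5 - 3.7078*s^4 + 10.7802*s^3 - 21.8878*s^2 + 3.1848*s + 0.6048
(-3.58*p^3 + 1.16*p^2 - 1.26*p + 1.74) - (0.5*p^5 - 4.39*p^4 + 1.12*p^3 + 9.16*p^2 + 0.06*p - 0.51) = -0.5*p^5 + 4.39*p^4 - 4.7*p^3 - 8.0*p^2 - 1.32*p + 2.25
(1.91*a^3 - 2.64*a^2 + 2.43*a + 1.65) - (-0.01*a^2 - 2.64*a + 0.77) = 1.91*a^3 - 2.63*a^2 + 5.07*a + 0.88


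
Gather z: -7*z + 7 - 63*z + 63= 70 - 70*z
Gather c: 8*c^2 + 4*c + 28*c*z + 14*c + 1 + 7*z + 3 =8*c^2 + c*(28*z + 18) + 7*z + 4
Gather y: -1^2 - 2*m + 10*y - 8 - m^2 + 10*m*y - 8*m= -m^2 - 10*m + y*(10*m + 10) - 9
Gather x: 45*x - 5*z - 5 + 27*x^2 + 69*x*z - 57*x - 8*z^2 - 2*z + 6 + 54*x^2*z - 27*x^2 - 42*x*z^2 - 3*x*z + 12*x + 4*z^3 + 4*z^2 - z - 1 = 54*x^2*z + x*(-42*z^2 + 66*z) + 4*z^3 - 4*z^2 - 8*z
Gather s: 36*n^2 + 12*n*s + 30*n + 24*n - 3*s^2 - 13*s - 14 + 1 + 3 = 36*n^2 + 54*n - 3*s^2 + s*(12*n - 13) - 10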